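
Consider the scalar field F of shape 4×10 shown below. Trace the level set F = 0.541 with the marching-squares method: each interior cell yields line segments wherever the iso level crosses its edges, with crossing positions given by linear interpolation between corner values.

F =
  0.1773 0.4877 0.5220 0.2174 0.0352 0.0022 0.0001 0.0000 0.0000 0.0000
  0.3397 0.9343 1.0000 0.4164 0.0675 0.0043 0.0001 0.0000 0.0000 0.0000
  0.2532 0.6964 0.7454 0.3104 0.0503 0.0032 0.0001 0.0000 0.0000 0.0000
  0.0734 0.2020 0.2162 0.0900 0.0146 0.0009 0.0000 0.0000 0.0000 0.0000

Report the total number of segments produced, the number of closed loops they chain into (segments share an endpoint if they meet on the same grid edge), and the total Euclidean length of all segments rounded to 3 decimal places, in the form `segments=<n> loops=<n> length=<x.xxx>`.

cell (0,0): code 0100 → (0.119,1.000)–(1.000,0.339)
cell (0,1): code 1100 → (0.040,2.000)–(0.119,1.000)
cell (0,2): code 1000 → (1.000,2.786)–(0.040,2.000)
cell (1,0): code 0110 → (1.000,0.339)–(2.000,0.649)
cell (1,2): code 1001 → (2.000,2.470)–(1.000,2.786)
cell (2,0): code 0010 → (2.000,0.649)–(2.314,1.000)
cell (2,1): code 0011 → (2.314,1.000)–(2.386,2.000)
cell (2,2): code 0001 → (2.386,2.000)–(2.000,2.470)
total: 8 segments, chained into 1 closed loop(s), length Σ = 7.523640

segments=8 loops=1 length=7.524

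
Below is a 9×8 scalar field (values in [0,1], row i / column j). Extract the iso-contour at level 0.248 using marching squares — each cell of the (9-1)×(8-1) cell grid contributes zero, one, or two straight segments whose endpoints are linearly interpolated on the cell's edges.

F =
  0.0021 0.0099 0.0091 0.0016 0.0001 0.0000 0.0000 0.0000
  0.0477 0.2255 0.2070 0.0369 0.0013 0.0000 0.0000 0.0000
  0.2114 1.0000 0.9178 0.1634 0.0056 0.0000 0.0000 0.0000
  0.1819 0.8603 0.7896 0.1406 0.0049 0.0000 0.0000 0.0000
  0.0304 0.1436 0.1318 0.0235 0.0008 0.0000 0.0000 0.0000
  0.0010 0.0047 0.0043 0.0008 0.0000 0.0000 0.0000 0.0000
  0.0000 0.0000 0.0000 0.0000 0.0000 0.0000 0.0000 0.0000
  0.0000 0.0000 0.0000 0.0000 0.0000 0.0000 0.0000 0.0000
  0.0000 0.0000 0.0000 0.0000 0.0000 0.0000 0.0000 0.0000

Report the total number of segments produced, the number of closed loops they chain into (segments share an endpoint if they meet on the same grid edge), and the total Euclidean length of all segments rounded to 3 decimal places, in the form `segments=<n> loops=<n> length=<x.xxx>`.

segments=8 loops=1 length=9.074

cell (1,0): code 0100 → (1.029,1.000)–(2.000,0.046)
cell (1,1): code 1100 → (1.058,2.000)–(1.029,1.000)
cell (1,2): code 1000 → (2.000,2.888)–(1.058,2.000)
cell (2,0): code 0110 → (2.000,0.046)–(3.000,0.097)
cell (2,2): code 1001 → (3.000,2.835)–(2.000,2.888)
cell (3,0): code 0010 → (3.000,0.097)–(3.854,1.000)
cell (3,1): code 0011 → (3.854,1.000)–(3.823,2.000)
cell (3,2): code 0001 → (3.823,2.000)–(3.000,2.835)
total: 8 segments, chained into 1 closed loop(s), length Σ = 9.074320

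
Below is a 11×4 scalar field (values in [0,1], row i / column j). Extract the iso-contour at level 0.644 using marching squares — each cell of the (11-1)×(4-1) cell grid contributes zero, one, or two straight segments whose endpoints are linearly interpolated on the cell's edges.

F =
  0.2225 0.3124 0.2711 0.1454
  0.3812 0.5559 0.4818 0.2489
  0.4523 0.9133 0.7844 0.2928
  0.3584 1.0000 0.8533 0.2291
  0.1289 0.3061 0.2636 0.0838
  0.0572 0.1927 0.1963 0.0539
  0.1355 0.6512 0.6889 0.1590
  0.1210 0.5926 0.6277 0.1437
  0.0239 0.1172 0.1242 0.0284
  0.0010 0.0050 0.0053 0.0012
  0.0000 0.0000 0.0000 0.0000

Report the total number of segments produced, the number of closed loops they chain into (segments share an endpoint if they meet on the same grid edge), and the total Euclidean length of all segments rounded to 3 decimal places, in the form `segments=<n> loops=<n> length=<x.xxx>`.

segments=14 loops=2 length=9.980

cell (1,0): code 0100 → (1.247,1.000)–(2.000,0.416)
cell (1,1): code 1100 → (1.536,2.000)–(1.247,1.000)
cell (1,2): code 1000 → (2.000,2.286)–(1.536,2.000)
cell (2,0): code 0110 → (2.000,0.416)–(3.000,0.445)
cell (2,2): code 1001 → (3.000,2.335)–(2.000,2.286)
cell (3,0): code 0010 → (3.000,0.445)–(3.513,1.000)
cell (3,1): code 0011 → (3.513,1.000)–(3.355,2.000)
cell (3,2): code 0001 → (3.355,2.000)–(3.000,2.335)
cell (5,0): code 0100 → (5.984,1.000)–(6.000,0.986)
cell (5,1): code 1100 → (5.909,2.000)–(5.984,1.000)
cell (5,2): code 1000 → (6.000,2.085)–(5.909,2.000)
cell (6,0): code 0010 → (6.000,0.986)–(6.123,1.000)
cell (6,1): code 0011 → (6.123,1.000)–(6.734,2.000)
cell (6,2): code 0001 → (6.734,2.000)–(6.000,2.085)
total: 14 segments, chained into 2 closed loop(s), length Σ = 9.979654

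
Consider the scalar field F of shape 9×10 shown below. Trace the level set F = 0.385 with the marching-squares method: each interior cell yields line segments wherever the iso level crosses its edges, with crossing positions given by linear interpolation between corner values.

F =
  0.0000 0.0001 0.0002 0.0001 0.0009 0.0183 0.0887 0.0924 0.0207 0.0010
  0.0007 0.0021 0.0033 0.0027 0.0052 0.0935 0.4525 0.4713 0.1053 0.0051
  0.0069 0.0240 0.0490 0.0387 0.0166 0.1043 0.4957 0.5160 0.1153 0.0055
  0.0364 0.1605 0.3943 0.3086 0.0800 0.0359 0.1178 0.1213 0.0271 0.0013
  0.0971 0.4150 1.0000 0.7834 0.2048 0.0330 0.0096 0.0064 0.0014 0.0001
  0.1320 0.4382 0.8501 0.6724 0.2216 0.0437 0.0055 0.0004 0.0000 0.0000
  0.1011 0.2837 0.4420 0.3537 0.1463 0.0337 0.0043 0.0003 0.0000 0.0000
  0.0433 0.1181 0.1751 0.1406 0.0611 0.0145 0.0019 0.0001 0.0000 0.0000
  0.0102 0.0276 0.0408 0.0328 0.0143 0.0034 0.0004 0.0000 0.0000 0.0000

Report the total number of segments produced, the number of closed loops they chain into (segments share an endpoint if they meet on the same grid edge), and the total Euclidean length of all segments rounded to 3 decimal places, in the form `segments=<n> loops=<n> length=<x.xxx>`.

cell (0,5): code 0100 → (0.814,6.000)–(1.000,5.812)
cell (0,6): code 1100 → (0.772,7.000)–(0.814,6.000)
cell (0,7): code 1000 → (1.000,7.236)–(0.772,7.000)
cell (1,5): code 0110 → (1.000,5.812)–(2.000,5.717)
cell (1,7): code 1001 → (2.000,7.327)–(1.000,7.236)
cell (2,1): code 0100 → (2.973,2.000)–(3.000,1.960)
cell (2,2): code 1000 → (3.000,2.109)–(2.973,2.000)
cell (2,5): code 0010 → (2.000,5.717)–(2.293,6.000)
cell (2,6): code 0011 → (2.293,6.000)–(2.332,7.000)
cell (2,7): code 0001 → (2.332,7.000)–(2.000,7.327)
cell (3,0): code 0100 → (3.882,1.000)–(4.000,0.906)
cell (3,1): code 1110 → (3.000,1.960)–(3.882,1.000)
cell (3,2): code 1101 → (3.161,3.000)–(3.000,2.109)
cell (3,3): code 1000 → (4.000,3.689)–(3.161,3.000)
cell (4,0): code 0110 → (4.000,0.906)–(5.000,0.826)
cell (4,3): code 1001 → (5.000,3.638)–(4.000,3.689)
cell (5,0): code 0010 → (5.000,0.826)–(5.344,1.000)
cell (5,1): code 0111 → (5.344,1.000)–(6.000,1.640)
cell (5,2): code 1011 → (6.000,2.646)–(5.902,3.000)
cell (5,3): code 0001 → (5.902,3.000)–(5.000,3.638)
cell (6,1): code 0010 → (6.000,1.640)–(6.214,2.000)
cell (6,2): code 0001 → (6.214,2.000)–(6.000,2.646)
total: 22 segments, chained into 2 closed loop(s), length Σ = 14.958528

segments=22 loops=2 length=14.959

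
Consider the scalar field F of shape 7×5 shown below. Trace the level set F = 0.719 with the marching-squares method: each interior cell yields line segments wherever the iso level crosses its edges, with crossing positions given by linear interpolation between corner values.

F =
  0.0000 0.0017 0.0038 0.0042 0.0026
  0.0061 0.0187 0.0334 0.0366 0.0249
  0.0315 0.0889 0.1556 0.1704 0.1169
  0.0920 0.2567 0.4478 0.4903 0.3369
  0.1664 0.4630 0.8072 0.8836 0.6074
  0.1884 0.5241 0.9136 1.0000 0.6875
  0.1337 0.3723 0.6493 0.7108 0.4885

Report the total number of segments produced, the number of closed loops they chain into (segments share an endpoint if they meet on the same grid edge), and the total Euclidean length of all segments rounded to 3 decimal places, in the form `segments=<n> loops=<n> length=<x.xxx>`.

cell (3,1): code 0100 → (3.755,2.000)–(4.000,1.744)
cell (3,2): code 1100 → (3.581,3.000)–(3.755,2.000)
cell (3,3): code 1000 → (4.000,3.596)–(3.581,3.000)
cell (4,1): code 0110 → (4.000,1.744)–(5.000,1.500)
cell (4,3): code 1001 → (5.000,3.899)–(4.000,3.596)
cell (5,1): code 0010 → (5.000,1.500)–(5.736,2.000)
cell (5,2): code 0011 → (5.736,2.000)–(5.972,3.000)
cell (5,3): code 0001 → (5.972,3.000)–(5.000,3.899)
total: 8 segments, chained into 1 closed loop(s), length Σ = 7.413050

segments=8 loops=1 length=7.413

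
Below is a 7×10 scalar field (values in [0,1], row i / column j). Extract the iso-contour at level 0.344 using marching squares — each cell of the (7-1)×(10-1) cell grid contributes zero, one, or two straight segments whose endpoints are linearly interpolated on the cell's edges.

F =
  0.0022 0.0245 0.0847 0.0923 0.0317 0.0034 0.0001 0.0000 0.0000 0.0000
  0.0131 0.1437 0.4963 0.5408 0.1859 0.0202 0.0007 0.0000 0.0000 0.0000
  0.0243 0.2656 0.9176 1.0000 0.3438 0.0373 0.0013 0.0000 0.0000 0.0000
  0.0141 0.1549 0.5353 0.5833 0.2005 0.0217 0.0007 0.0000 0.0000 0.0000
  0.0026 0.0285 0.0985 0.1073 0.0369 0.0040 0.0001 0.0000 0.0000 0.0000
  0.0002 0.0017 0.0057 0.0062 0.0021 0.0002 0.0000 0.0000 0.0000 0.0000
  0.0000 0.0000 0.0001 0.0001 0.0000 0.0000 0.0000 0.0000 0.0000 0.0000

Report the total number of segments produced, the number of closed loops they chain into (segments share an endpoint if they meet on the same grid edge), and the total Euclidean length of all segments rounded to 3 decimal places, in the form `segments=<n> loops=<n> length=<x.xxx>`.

segments=10 loops=1 length=9.076

cell (0,1): code 0100 → (0.630,2.000)–(1.000,1.568)
cell (0,2): code 1100 → (0.561,3.000)–(0.630,2.000)
cell (0,3): code 1000 → (1.000,3.555)–(0.561,3.000)
cell (1,1): code 0110 → (1.000,1.568)–(2.000,1.120)
cell (1,3): code 1001 → (2.000,4.000)–(1.000,3.555)
cell (2,1): code 0110 → (2.000,1.120)–(3.000,1.497)
cell (2,3): code 1001 → (3.000,3.625)–(2.000,4.000)
cell (3,1): code 0010 → (3.000,1.497)–(3.438,2.000)
cell (3,2): code 0011 → (3.438,2.000)–(3.503,3.000)
cell (3,3): code 0001 → (3.503,3.000)–(3.000,3.625)
total: 10 segments, chained into 1 closed loop(s), length Σ = 9.076220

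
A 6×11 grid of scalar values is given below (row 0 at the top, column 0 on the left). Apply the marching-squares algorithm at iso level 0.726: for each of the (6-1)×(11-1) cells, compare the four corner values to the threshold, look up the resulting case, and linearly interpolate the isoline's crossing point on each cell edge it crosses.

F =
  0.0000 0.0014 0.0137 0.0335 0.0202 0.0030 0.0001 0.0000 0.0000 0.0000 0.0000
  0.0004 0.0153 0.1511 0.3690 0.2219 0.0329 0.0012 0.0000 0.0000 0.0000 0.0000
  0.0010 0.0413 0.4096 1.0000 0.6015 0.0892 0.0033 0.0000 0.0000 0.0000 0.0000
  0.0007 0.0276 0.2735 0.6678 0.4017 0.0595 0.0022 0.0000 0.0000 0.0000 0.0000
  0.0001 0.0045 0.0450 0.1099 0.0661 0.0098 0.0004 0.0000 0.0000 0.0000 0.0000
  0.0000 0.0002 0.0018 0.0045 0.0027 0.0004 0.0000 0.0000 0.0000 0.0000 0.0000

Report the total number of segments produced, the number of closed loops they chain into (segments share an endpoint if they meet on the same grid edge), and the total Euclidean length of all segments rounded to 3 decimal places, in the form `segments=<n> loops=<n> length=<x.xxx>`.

cell (1,2): code 0100 → (1.566,3.000)–(2.000,2.536)
cell (1,3): code 1000 → (2.000,3.688)–(1.566,3.000)
cell (2,2): code 0010 → (2.000,2.536)–(2.825,3.000)
cell (2,3): code 0001 → (2.825,3.000)–(2.000,3.688)
total: 4 segments, chained into 1 closed loop(s), length Σ = 3.468993

segments=4 loops=1 length=3.469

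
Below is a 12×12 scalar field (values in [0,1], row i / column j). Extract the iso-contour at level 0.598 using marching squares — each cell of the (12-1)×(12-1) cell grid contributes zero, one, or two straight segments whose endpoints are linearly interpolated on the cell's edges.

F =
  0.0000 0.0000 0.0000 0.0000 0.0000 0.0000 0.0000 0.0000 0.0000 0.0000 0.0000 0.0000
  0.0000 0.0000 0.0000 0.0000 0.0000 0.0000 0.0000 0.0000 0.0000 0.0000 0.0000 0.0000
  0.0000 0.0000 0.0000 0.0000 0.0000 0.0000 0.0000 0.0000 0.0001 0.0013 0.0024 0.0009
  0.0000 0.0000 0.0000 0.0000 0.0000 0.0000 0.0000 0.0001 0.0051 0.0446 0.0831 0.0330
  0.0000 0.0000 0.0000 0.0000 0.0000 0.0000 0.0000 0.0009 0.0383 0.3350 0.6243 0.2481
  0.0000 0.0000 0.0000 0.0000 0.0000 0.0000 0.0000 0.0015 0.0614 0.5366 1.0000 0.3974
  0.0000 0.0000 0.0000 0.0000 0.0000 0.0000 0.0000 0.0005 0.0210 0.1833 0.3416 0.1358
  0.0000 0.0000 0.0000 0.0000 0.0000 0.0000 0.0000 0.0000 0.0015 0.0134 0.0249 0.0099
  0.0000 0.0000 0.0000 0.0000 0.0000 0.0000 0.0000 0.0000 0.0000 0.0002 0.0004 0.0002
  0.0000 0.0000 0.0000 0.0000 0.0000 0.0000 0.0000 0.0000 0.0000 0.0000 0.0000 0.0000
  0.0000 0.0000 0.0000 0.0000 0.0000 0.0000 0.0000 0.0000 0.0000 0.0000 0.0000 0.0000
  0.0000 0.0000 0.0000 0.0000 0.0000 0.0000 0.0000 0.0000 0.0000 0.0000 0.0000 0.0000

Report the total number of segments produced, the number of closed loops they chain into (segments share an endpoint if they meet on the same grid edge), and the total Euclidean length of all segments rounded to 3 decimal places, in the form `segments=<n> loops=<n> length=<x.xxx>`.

segments=6 loops=1 length=4.584

cell (3,9): code 0100 → (3.951,10.000)–(4.000,9.909)
cell (3,10): code 1000 → (4.000,10.070)–(3.951,10.000)
cell (4,9): code 0110 → (4.000,9.909)–(5.000,9.132)
cell (4,10): code 1001 → (5.000,10.667)–(4.000,10.070)
cell (5,9): code 0010 → (5.000,9.132)–(5.611,10.000)
cell (5,10): code 0001 → (5.611,10.000)–(5.000,10.667)
total: 6 segments, chained into 1 closed loop(s), length Σ = 4.584277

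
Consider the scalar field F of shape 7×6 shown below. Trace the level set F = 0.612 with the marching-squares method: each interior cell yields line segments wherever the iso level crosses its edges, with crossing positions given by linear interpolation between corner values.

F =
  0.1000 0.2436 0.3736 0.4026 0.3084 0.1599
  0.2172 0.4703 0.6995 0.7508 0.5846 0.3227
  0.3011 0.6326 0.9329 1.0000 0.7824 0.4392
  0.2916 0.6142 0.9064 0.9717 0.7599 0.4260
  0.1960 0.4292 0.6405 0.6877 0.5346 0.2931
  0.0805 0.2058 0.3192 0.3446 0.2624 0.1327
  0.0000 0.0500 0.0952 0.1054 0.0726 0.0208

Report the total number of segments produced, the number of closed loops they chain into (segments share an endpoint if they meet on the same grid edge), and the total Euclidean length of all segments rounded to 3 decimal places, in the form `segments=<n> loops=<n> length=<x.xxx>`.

segments=16 loops=1 length=11.266

cell (0,1): code 0100 → (0.732,2.000)–(1.000,1.618)
cell (0,2): code 1100 → (0.601,3.000)–(0.732,2.000)
cell (0,3): code 1000 → (1.000,3.835)–(0.601,3.000)
cell (1,0): code 0100 → (1.873,1.000)–(2.000,0.938)
cell (1,1): code 1110 → (1.000,1.618)–(1.873,1.000)
cell (1,3): code 1101 → (1.139,4.000)–(1.000,3.835)
cell (1,4): code 1000 → (2.000,4.497)–(1.139,4.000)
cell (2,0): code 0110 → (2.000,0.938)–(3.000,0.993)
cell (2,4): code 1001 → (3.000,4.443)–(2.000,4.497)
cell (3,0): code 0010 → (3.000,0.993)–(3.012,1.000)
cell (3,1): code 0111 → (3.012,1.000)–(4.000,1.865)
cell (3,3): code 1011 → (4.000,3.494)–(3.656,4.000)
cell (3,4): code 0001 → (3.656,4.000)–(3.000,4.443)
cell (4,1): code 0010 → (4.000,1.865)–(4.089,2.000)
cell (4,2): code 0011 → (4.089,2.000)–(4.221,3.000)
cell (4,3): code 0001 → (4.221,3.000)–(4.000,3.494)
total: 16 segments, chained into 1 closed loop(s), length Σ = 11.265992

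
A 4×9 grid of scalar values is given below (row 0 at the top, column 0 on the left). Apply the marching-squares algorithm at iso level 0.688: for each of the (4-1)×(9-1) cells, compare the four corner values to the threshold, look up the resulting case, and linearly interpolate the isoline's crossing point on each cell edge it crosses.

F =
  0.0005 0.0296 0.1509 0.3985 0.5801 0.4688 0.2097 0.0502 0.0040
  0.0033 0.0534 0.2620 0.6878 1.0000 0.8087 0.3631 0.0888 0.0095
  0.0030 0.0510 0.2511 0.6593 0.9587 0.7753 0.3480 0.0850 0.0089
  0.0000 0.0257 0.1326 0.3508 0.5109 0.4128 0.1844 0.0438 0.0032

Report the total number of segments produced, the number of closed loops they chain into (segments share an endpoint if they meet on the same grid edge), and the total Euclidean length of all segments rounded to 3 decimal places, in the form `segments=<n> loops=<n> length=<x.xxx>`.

cell (0,3): code 0100 → (0.257,4.000)–(1.000,3.001)
cell (0,4): code 1100 → (0.645,5.000)–(0.257,4.000)
cell (0,5): code 1000 → (1.000,5.271)–(0.645,5.000)
cell (1,3): code 0110 → (1.000,3.001)–(2.000,3.096)
cell (1,5): code 1001 → (2.000,5.204)–(1.000,5.271)
cell (2,3): code 0010 → (2.000,3.096)–(2.605,4.000)
cell (2,4): code 0011 → (2.605,4.000)–(2.241,5.000)
cell (2,5): code 0001 → (2.241,5.000)–(2.000,5.204)
total: 8 segments, chained into 1 closed loop(s), length Σ = 7.238793

segments=8 loops=1 length=7.239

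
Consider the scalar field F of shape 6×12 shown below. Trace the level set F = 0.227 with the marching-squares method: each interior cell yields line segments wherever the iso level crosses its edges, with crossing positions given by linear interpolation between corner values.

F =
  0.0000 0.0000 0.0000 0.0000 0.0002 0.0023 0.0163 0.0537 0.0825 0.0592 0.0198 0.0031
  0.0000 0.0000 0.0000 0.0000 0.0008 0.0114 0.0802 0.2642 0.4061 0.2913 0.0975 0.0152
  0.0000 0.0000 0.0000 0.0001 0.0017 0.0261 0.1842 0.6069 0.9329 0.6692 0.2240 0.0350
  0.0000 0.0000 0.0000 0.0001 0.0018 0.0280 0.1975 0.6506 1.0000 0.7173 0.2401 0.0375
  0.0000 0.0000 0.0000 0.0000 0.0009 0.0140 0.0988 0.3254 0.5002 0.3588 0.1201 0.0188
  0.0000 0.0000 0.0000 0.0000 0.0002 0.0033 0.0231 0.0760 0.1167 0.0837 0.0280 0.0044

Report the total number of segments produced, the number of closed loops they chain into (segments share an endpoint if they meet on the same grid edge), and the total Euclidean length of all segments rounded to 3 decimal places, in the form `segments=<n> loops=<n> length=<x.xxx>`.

segments=16 loops=1 length=12.864

cell (0,6): code 0100 → (0.823,7.000)–(1.000,6.798)
cell (0,7): code 1100 → (0.447,8.000)–(0.823,7.000)
cell (0,8): code 1100 → (0.723,9.000)–(0.447,8.000)
cell (0,9): code 1000 → (1.000,9.332)–(0.723,9.000)
cell (1,6): code 0110 → (1.000,6.798)–(2.000,6.101)
cell (1,9): code 1001 → (2.000,9.993)–(1.000,9.332)
cell (2,6): code 0110 → (2.000,6.101)–(3.000,6.065)
cell (2,9): code 1101 → (2.186,10.000)–(2.000,9.993)
cell (2,10): code 1000 → (3.000,10.065)–(2.186,10.000)
cell (3,6): code 0110 → (3.000,6.065)–(4.000,6.566)
cell (3,9): code 1011 → (4.000,9.552)–(3.109,10.000)
cell (3,10): code 0001 → (3.109,10.000)–(3.000,10.065)
cell (4,6): code 0010 → (4.000,6.566)–(4.395,7.000)
cell (4,7): code 0011 → (4.395,7.000)–(4.712,8.000)
cell (4,8): code 0011 → (4.712,8.000)–(4.479,9.000)
cell (4,9): code 0001 → (4.479,9.000)–(4.000,9.552)
total: 16 segments, chained into 1 closed loop(s), length Σ = 12.864060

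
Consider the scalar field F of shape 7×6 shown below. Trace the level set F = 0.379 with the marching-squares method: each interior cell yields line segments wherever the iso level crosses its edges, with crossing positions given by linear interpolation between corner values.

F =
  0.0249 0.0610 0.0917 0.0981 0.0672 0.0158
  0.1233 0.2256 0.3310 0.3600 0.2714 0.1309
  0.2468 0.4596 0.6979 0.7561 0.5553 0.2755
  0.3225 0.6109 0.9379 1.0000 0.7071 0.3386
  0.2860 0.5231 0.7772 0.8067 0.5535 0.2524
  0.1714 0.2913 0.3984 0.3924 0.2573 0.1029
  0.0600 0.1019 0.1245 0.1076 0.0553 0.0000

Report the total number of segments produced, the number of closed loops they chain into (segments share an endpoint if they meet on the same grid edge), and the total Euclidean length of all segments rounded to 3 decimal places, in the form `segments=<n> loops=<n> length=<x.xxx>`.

segments=16 loops=1 length=13.662

cell (1,0): code 0100 → (1.656,1.000)–(2.000,0.621)
cell (1,1): code 1100 → (1.131,2.000)–(1.656,1.000)
cell (1,2): code 1100 → (1.048,3.000)–(1.131,2.000)
cell (1,3): code 1100 → (1.379,4.000)–(1.048,3.000)
cell (1,4): code 1000 → (2.000,4.630)–(1.379,4.000)
cell (2,0): code 0110 → (2.000,0.621)–(3.000,0.196)
cell (2,4): code 1001 → (3.000,4.890)–(2.000,4.630)
cell (3,0): code 0110 → (3.000,0.196)–(4.000,0.392)
cell (3,4): code 1001 → (4.000,4.580)–(3.000,4.890)
cell (4,0): code 0010 → (4.000,0.392)–(4.622,1.000)
cell (4,1): code 0111 → (4.622,1.000)–(5.000,1.819)
cell (4,3): code 1011 → (5.000,3.099)–(4.589,4.000)
cell (4,4): code 0001 → (4.589,4.000)–(4.000,4.580)
cell (5,1): code 0010 → (5.000,1.819)–(5.071,2.000)
cell (5,2): code 0011 → (5.071,2.000)–(5.047,3.000)
cell (5,3): code 0001 → (5.047,3.000)–(5.000,3.099)
total: 16 segments, chained into 1 closed loop(s), length Σ = 13.661510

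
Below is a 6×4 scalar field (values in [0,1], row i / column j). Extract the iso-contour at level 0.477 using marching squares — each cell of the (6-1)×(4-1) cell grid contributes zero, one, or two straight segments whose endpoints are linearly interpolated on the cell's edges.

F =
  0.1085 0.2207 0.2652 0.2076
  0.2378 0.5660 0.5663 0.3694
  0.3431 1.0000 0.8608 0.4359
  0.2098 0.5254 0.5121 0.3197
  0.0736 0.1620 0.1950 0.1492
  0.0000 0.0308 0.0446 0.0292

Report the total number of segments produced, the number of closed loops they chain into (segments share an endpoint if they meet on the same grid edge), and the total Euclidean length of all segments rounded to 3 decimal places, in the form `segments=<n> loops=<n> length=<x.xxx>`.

cell (0,0): code 0100 → (0.742,1.000)–(1.000,0.729)
cell (0,1): code 1100 → (0.703,2.000)–(0.742,1.000)
cell (0,2): code 1000 → (1.000,2.454)–(0.703,2.000)
cell (1,0): code 0110 → (1.000,0.729)–(2.000,0.204)
cell (1,2): code 1001 → (2.000,2.903)–(1.000,2.454)
cell (2,0): code 0110 → (2.000,0.204)–(3.000,0.847)
cell (2,2): code 1001 → (3.000,2.182)–(2.000,2.903)
cell (3,0): code 0010 → (3.000,0.847)–(3.133,1.000)
cell (3,1): code 0011 → (3.133,1.000)–(3.111,2.000)
cell (3,2): code 0001 → (3.111,2.000)–(3.000,2.182)
total: 10 segments, chained into 1 closed loop(s), length Σ = 7.980946

segments=10 loops=1 length=7.981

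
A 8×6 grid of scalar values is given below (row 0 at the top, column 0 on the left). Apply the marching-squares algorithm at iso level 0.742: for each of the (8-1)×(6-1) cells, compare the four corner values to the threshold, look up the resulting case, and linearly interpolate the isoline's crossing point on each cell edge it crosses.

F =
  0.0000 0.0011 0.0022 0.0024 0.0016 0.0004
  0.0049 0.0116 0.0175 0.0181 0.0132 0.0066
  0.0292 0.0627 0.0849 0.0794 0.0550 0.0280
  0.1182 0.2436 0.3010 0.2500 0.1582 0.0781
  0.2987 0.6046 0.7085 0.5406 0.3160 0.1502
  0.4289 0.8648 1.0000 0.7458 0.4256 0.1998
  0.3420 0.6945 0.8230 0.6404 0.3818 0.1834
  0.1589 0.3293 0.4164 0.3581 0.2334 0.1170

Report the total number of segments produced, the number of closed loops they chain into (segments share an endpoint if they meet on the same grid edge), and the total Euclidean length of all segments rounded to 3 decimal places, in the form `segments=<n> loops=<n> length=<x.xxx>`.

cell (4,0): code 0100 → (4.528,1.000)–(5.000,0.718)
cell (4,1): code 1100 → (4.115,2.000)–(4.528,1.000)
cell (4,2): code 1100 → (4.981,3.000)–(4.115,2.000)
cell (4,3): code 1000 → (5.000,3.012)–(4.981,3.000)
cell (5,0): code 0010 → (5.000,0.718)–(5.721,1.000)
cell (5,1): code 0111 → (5.721,1.000)–(6.000,1.370)
cell (5,2): code 1011 → (6.000,2.444)–(5.036,3.000)
cell (5,3): code 0001 → (5.036,3.000)–(5.000,3.012)
cell (6,1): code 0010 → (6.000,1.370)–(6.199,2.000)
cell (6,2): code 0001 → (6.199,2.000)–(6.000,2.444)
total: 10 segments, chained into 1 closed loop(s), length Σ = 6.512377

segments=10 loops=1 length=6.512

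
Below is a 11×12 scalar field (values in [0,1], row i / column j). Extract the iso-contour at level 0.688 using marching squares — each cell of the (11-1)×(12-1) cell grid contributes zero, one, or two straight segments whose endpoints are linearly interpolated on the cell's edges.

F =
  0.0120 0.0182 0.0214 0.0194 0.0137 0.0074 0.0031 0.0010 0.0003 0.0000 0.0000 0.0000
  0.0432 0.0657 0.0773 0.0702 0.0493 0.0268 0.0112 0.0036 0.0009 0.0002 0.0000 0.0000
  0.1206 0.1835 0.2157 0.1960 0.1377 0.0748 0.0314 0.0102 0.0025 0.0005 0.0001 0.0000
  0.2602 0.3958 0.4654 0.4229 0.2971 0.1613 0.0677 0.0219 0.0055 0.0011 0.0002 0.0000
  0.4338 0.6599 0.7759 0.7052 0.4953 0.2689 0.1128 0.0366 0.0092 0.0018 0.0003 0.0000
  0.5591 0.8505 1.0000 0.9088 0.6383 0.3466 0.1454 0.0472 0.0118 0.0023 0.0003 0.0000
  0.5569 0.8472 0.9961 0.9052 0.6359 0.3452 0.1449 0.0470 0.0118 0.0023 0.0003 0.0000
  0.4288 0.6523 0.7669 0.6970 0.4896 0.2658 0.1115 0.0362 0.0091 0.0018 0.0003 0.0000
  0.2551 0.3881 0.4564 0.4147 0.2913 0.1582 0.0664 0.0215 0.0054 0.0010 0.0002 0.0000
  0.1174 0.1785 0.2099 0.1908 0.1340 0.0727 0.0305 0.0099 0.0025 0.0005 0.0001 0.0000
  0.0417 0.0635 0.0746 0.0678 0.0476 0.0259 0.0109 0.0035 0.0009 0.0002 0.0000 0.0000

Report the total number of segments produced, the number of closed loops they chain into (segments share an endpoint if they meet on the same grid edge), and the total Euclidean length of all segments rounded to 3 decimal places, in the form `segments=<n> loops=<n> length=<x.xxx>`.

segments=14 loops=1 length=10.894

cell (3,1): code 0100 → (3.717,2.000)–(4.000,1.242)
cell (3,2): code 1100 → (3.939,3.000)–(3.717,2.000)
cell (3,3): code 1000 → (4.000,3.082)–(3.939,3.000)
cell (4,0): code 0100 → (4.147,1.000)–(5.000,0.442)
cell (4,1): code 1110 → (4.000,1.242)–(4.147,1.000)
cell (4,3): code 1001 → (5.000,3.816)–(4.000,3.082)
cell (5,0): code 0110 → (5.000,0.442)–(6.000,0.452)
cell (5,3): code 1001 → (6.000,3.807)–(5.000,3.816)
cell (6,0): code 0010 → (6.000,0.452)–(6.817,1.000)
cell (6,1): code 0111 → (6.817,1.000)–(7.000,1.312)
cell (6,3): code 1001 → (7.000,3.043)–(6.000,3.807)
cell (7,1): code 0010 → (7.000,1.312)–(7.254,2.000)
cell (7,2): code 0011 → (7.254,2.000)–(7.032,3.000)
cell (7,3): code 0001 → (7.032,3.000)–(7.000,3.043)
total: 14 segments, chained into 1 closed loop(s), length Σ = 10.893754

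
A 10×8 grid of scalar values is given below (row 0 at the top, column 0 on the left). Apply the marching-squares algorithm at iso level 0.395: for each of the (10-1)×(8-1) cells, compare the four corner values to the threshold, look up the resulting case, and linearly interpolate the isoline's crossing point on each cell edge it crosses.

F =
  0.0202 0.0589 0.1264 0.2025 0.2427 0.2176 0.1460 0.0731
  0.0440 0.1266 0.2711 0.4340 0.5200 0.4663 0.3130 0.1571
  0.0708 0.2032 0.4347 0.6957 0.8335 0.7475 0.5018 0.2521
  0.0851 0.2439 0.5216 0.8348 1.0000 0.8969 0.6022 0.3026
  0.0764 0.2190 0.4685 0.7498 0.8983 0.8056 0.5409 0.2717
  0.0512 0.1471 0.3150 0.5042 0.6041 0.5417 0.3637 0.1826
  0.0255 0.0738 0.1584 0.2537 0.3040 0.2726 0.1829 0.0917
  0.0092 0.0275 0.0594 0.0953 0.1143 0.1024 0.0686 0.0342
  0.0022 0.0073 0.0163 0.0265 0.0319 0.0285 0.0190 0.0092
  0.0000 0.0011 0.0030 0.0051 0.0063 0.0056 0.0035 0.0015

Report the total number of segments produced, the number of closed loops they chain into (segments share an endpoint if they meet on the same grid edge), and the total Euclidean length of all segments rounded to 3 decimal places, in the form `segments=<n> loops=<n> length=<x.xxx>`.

cell (0,2): code 0100 → (0.832,3.000)–(1.000,2.761)
cell (0,3): code 1100 → (0.549,4.000)–(0.832,3.000)
cell (0,4): code 1100 → (0.713,5.000)–(0.549,4.000)
cell (0,5): code 1000 → (1.000,5.465)–(0.713,5.000)
cell (1,1): code 0100 → (1.757,2.000)–(2.000,1.829)
cell (1,2): code 1110 → (1.000,2.761)–(1.757,2.000)
cell (1,5): code 1101 → (1.434,6.000)–(1.000,5.465)
cell (1,6): code 1000 → (2.000,6.428)–(1.434,6.000)
cell (2,1): code 0110 → (2.000,1.829)–(3.000,1.544)
cell (2,6): code 1001 → (3.000,6.692)–(2.000,6.428)
cell (3,1): code 0110 → (3.000,1.544)–(4.000,1.705)
cell (3,6): code 1001 → (4.000,6.542)–(3.000,6.692)
cell (4,1): code 0010 → (4.000,1.705)–(4.479,2.000)
cell (4,2): code 0111 → (4.479,2.000)–(5.000,2.423)
cell (4,5): code 1011 → (5.000,5.824)–(4.823,6.000)
cell (4,6): code 0001 → (4.823,6.000)–(4.000,6.542)
cell (5,2): code 0010 → (5.000,2.423)–(5.436,3.000)
cell (5,3): code 0011 → (5.436,3.000)–(5.697,4.000)
cell (5,4): code 0011 → (5.697,4.000)–(5.545,5.000)
cell (5,5): code 0001 → (5.545,5.000)–(5.000,5.824)
total: 20 segments, chained into 1 closed loop(s), length Σ = 15.982794

segments=20 loops=1 length=15.983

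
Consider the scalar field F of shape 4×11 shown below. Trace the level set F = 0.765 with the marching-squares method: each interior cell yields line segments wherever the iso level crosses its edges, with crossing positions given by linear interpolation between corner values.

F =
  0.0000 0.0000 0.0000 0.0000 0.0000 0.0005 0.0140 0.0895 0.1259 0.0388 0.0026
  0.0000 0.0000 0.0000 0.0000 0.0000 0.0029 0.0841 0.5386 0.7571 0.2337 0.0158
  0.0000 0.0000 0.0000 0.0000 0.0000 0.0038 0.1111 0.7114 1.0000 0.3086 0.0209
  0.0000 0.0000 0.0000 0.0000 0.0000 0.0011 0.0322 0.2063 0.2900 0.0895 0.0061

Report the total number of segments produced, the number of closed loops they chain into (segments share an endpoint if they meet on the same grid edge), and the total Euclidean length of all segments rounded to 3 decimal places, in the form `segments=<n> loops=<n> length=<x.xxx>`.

cell (1,7): code 0100 → (1.033,8.000)–(2.000,7.186)
cell (1,8): code 1000 → (2.000,8.340)–(1.033,8.000)
cell (2,7): code 0010 → (2.000,7.186)–(2.331,8.000)
cell (2,8): code 0001 → (2.331,8.000)–(2.000,8.340)
total: 4 segments, chained into 1 closed loop(s), length Σ = 3.643379

segments=4 loops=1 length=3.643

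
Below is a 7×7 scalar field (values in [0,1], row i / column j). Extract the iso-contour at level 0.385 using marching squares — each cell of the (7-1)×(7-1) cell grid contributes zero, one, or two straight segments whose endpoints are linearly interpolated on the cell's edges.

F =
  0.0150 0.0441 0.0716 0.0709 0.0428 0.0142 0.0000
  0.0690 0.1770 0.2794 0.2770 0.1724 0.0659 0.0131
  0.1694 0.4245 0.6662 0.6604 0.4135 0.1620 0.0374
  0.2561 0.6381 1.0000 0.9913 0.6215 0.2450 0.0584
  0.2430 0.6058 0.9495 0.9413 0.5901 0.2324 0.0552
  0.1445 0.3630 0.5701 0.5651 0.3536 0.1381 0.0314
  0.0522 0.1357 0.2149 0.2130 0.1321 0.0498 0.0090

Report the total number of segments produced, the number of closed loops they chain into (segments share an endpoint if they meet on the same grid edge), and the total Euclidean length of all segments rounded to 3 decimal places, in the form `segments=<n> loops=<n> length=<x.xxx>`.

segments=16 loops=1 length=13.452

cell (1,0): code 0100 → (1.840,1.000)–(2.000,0.845)
cell (1,1): code 1100 → (1.273,2.000)–(1.840,1.000)
cell (1,2): code 1100 → (1.282,3.000)–(1.273,2.000)
cell (1,3): code 1100 → (1.882,4.000)–(1.282,3.000)
cell (1,4): code 1000 → (2.000,4.113)–(1.882,4.000)
cell (2,0): code 0110 → (2.000,0.845)–(3.000,0.337)
cell (2,4): code 1001 → (3.000,4.628)–(2.000,4.113)
cell (3,0): code 0110 → (3.000,0.337)–(4.000,0.391)
cell (3,4): code 1001 → (4.000,4.573)–(3.000,4.628)
cell (4,0): code 0010 → (4.000,0.391)–(4.909,1.000)
cell (4,1): code 0111 → (4.909,1.000)–(5.000,1.106)
cell (4,3): code 1011 → (5.000,3.852)–(4.867,4.000)
cell (4,4): code 0001 → (4.867,4.000)–(4.000,4.573)
cell (5,1): code 0010 → (5.000,1.106)–(5.521,2.000)
cell (5,2): code 0011 → (5.521,2.000)–(5.512,3.000)
cell (5,3): code 0001 → (5.512,3.000)–(5.000,3.852)
total: 16 segments, chained into 1 closed loop(s), length Σ = 13.452046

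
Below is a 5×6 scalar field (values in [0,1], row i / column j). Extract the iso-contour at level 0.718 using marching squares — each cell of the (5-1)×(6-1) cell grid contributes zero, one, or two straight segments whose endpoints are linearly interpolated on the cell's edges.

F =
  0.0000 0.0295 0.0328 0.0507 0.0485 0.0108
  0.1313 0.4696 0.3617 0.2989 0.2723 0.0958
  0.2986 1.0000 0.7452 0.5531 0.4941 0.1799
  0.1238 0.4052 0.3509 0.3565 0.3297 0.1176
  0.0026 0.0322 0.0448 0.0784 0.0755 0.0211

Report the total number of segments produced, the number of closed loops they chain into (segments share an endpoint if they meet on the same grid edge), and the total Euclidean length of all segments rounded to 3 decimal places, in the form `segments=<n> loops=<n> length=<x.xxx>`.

segments=6 loops=1 length=3.784

cell (1,0): code 0100 → (1.468,1.000)–(2.000,0.598)
cell (1,1): code 1100 → (1.929,2.000)–(1.468,1.000)
cell (1,2): code 1000 → (2.000,2.142)–(1.929,2.000)
cell (2,0): code 0010 → (2.000,0.598)–(2.474,1.000)
cell (2,1): code 0011 → (2.474,1.000)–(2.069,2.000)
cell (2,2): code 0001 → (2.069,2.000)–(2.000,2.142)
total: 6 segments, chained into 1 closed loop(s), length Σ = 3.784062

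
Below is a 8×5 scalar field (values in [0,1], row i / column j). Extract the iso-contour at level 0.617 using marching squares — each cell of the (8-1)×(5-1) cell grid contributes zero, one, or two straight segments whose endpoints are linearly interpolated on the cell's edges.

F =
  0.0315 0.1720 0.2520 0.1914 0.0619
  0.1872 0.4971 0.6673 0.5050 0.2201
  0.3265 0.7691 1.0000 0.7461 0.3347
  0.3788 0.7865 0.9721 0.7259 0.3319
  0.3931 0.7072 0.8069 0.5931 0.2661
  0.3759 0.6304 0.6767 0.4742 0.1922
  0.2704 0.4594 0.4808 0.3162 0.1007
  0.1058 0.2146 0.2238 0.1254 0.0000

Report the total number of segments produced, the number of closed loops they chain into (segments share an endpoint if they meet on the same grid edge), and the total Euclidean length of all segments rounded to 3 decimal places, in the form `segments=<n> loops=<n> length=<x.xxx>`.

segments=16 loops=1 length=11.414

cell (0,1): code 0100 → (0.879,2.000)–(1.000,1.704)
cell (0,2): code 1000 → (1.000,2.310)–(0.879,2.000)
cell (1,0): code 0100 → (1.441,1.000)–(2.000,0.656)
cell (1,1): code 1110 → (1.000,1.704)–(1.441,1.000)
cell (1,2): code 1101 → (1.465,3.000)–(1.000,2.310)
cell (1,3): code 1000 → (2.000,3.314)–(1.465,3.000)
cell (2,0): code 0110 → (2.000,0.656)–(3.000,0.584)
cell (2,3): code 1001 → (3.000,3.276)–(2.000,3.314)
cell (3,0): code 0110 → (3.000,0.584)–(4.000,0.713)
cell (3,2): code 1011 → (4.000,2.888)–(3.820,3.000)
cell (3,3): code 0001 → (3.820,3.000)–(3.000,3.276)
cell (4,0): code 0110 → (4.000,0.713)–(5.000,0.947)
cell (4,2): code 1001 → (5.000,2.295)–(4.000,2.888)
cell (5,0): code 0010 → (5.000,0.947)–(5.078,1.000)
cell (5,1): code 0011 → (5.078,1.000)–(5.305,2.000)
cell (5,2): code 0001 → (5.305,2.000)–(5.000,2.295)
total: 16 segments, chained into 1 closed loop(s), length Σ = 11.414417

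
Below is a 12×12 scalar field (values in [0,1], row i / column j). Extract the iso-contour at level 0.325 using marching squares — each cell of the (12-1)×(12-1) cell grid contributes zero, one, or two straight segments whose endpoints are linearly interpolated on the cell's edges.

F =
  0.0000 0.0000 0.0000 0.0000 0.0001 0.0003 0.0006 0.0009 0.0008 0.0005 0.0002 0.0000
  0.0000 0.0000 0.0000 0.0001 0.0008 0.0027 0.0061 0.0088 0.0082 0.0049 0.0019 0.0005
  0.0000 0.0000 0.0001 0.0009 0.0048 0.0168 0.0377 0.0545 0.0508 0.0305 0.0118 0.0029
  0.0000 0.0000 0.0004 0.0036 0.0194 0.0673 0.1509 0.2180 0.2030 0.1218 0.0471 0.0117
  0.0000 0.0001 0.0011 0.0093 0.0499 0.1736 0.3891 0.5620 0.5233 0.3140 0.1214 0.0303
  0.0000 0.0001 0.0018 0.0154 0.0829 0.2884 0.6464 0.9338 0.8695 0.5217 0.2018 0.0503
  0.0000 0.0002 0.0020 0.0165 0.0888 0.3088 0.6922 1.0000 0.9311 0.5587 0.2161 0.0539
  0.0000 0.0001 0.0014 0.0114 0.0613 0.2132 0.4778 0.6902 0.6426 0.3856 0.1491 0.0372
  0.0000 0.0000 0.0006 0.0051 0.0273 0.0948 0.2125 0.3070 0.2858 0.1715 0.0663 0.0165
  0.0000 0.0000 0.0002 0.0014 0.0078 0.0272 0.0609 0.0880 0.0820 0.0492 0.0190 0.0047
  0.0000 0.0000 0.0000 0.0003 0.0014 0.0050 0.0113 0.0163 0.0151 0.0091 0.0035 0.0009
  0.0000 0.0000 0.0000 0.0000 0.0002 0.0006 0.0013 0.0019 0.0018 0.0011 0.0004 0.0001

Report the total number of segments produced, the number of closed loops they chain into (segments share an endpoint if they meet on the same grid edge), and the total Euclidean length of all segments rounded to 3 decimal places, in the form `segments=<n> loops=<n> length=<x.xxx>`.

segments=16 loops=1 length=14.589

cell (3,5): code 0100 → (3.731,6.000)–(4.000,5.703)
cell (3,6): code 1100 → (3.311,7.000)–(3.731,6.000)
cell (3,7): code 1100 → (3.381,8.000)–(3.311,7.000)
cell (3,8): code 1000 → (4.000,8.947)–(3.381,8.000)
cell (4,5): code 0110 → (4.000,5.703)–(5.000,5.102)
cell (4,8): code 1101 → (4.053,9.000)–(4.000,8.947)
cell (4,9): code 1000 → (5.000,9.615)–(4.053,9.000)
cell (5,5): code 0110 → (5.000,5.102)–(6.000,5.042)
cell (5,9): code 1001 → (6.000,9.682)–(5.000,9.615)
cell (6,5): code 0110 → (6.000,5.042)–(7.000,5.423)
cell (6,9): code 1001 → (7.000,9.256)–(6.000,9.682)
cell (7,5): code 0010 → (7.000,5.423)–(7.576,6.000)
cell (7,6): code 0011 → (7.576,6.000)–(7.953,7.000)
cell (7,7): code 0011 → (7.953,7.000)–(7.890,8.000)
cell (7,8): code 0011 → (7.890,8.000)–(7.283,9.000)
cell (7,9): code 0001 → (7.283,9.000)–(7.000,9.256)
total: 16 segments, chained into 1 closed loop(s), length Σ = 14.588801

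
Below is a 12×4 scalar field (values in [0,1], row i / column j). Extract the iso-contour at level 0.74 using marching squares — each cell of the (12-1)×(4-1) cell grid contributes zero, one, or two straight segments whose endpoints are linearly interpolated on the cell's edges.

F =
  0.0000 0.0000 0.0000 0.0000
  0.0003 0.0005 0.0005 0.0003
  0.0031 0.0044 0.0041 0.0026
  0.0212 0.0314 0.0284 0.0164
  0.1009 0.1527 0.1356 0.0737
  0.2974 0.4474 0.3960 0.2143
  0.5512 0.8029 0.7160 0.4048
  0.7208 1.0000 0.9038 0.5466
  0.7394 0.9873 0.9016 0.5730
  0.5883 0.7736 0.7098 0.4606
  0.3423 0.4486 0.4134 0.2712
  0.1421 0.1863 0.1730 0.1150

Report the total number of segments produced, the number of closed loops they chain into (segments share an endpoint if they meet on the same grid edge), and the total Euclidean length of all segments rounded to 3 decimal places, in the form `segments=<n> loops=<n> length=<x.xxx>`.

segments=12 loops=1 length=9.065

cell (5,0): code 0100 → (5.823,1.000)–(6.000,0.750)
cell (5,1): code 1000 → (6.000,1.724)–(5.823,1.000)
cell (6,0): code 0110 → (6.000,0.750)–(7.000,0.069)
cell (6,1): code 1101 → (6.128,2.000)–(6.000,1.724)
cell (6,2): code 1000 → (7.000,2.459)–(6.128,2.000)
cell (7,0): code 0110 → (7.000,0.069)–(8.000,0.002)
cell (7,2): code 1001 → (8.000,2.492)–(7.000,2.459)
cell (8,0): code 0110 → (8.000,0.002)–(9.000,0.819)
cell (8,1): code 1011 → (9.000,1.527)–(8.843,2.000)
cell (8,2): code 0001 → (8.843,2.000)–(8.000,2.492)
cell (9,0): code 0010 → (9.000,0.819)–(9.103,1.000)
cell (9,1): code 0001 → (9.103,1.000)–(9.000,1.527)
total: 12 segments, chained into 1 closed loop(s), length Σ = 9.064533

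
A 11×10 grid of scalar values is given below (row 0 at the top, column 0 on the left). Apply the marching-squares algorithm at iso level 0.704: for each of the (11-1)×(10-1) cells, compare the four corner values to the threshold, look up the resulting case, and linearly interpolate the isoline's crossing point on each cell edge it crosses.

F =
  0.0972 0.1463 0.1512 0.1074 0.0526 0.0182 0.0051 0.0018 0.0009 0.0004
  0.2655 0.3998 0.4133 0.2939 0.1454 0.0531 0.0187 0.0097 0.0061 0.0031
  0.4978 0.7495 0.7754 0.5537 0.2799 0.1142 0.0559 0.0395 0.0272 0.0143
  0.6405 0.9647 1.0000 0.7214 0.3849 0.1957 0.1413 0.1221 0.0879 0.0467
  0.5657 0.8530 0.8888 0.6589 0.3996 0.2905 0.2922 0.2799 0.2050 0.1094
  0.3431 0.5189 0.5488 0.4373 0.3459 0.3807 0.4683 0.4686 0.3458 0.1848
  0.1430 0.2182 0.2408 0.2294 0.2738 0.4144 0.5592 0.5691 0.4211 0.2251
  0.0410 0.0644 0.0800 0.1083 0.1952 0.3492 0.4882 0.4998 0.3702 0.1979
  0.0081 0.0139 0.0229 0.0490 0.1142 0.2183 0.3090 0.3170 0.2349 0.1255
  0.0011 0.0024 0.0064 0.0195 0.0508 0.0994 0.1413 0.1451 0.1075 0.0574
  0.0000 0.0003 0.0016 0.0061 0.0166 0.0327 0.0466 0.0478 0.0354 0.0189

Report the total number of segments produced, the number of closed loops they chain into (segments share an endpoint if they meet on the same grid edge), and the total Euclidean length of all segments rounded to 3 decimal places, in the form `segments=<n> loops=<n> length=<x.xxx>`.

cell (1,0): code 0100 → (1.870,1.000)–(2.000,0.819)
cell (1,1): code 1100 → (1.803,2.000)–(1.870,1.000)
cell (1,2): code 1000 → (2.000,2.322)–(1.803,2.000)
cell (2,0): code 0110 → (2.000,0.819)–(3.000,0.196)
cell (2,2): code 1101 → (2.896,3.000)–(2.000,2.322)
cell (2,3): code 1000 → (3.000,3.052)–(2.896,3.000)
cell (3,0): code 0110 → (3.000,0.196)–(4.000,0.481)
cell (3,2): code 1011 → (4.000,2.804)–(3.278,3.000)
cell (3,3): code 0001 → (3.278,3.000)–(3.000,3.052)
cell (4,0): code 0010 → (4.000,0.481)–(4.446,1.000)
cell (4,1): code 0011 → (4.446,1.000)–(4.544,2.000)
cell (4,2): code 0001 → (4.544,2.000)–(4.000,2.804)
total: 12 segments, chained into 1 closed loop(s), length Σ = 8.750683

segments=12 loops=1 length=8.751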